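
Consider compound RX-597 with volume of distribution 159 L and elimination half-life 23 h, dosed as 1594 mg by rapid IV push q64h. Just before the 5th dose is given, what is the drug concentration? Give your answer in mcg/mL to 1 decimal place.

1.7 mcg/mL

f = (1/2)^(τ/t½) = (1/2)^(64/23) ≈ 0.1453.
C₀ = D/Vd = 1594/159 ≈ 10.025 mcg/mL.
Before the 5th dose, 4 doses have been given. Superposition: Cmin = C₀·(f + f² + … + f^4).
≈ 10.025 × (0.1453 + 0.0211 + 0.0031 + 0.0004) ≈ 10.025 × 0.1699 ≈ 1.703 mcg/mL.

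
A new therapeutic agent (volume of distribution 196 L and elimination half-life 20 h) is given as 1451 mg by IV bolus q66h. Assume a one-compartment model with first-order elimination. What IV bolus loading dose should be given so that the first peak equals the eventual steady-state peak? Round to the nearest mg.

f = (1/2)^(66/20) ≈ 0.101532; accumulation ratio R = 1/(1−f) ≈ 1.11301.
Loading dose to hit Cmax,ss on first dose: D_load = D_maint·R ≈ 1451 × 1.11301 ≈ 1614.98 mg.

1615 mg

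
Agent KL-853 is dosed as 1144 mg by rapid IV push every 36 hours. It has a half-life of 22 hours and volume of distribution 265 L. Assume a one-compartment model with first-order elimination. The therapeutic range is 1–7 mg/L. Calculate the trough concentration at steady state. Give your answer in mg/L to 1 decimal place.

2.0 mg/L

k = ln2/t½ = ln2/22 ≈ 0.031507 h⁻¹; fraction remaining f = e^(−kτ) = e^(−0.031507×36) ≈ 0.3217.
At steady state, accumulation factor R = 1/(1 − e^(−kτ)) ≈ 1.4743.
Single-dose peak C₀ = D/Vd = 1144/265 ≈ 4.317 mg/L.
Steady-state peak Cmax,ss = C₀·R ≈ 4.317 × 1.4743 ≈ 6.365 mg/L.
One interval later, Cmin,ss = Cmax,ss·e^(−kτ) ≈ 6.365 × 0.3217 ≈ 2.048 mg/L.
Trough 2.0 mg/L vs MEC 1 mg/L: adequate.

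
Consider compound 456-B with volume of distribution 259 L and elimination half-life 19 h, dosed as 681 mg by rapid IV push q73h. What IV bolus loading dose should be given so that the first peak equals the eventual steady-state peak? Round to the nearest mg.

f = (1/2)^(73/19) ≈ 0.069729; accumulation ratio R = 1/(1−f) ≈ 1.07496.
Loading dose to hit Cmax,ss on first dose: D_load = D_maint·R ≈ 681 × 1.07496 ≈ 732.05 mg.

732 mg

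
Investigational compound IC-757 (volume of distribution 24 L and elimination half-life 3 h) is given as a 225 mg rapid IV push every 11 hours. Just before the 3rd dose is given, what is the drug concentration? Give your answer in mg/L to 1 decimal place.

0.8 mg/L

f = (1/2)^(τ/t½) = (1/2)^(11/3) ≈ 0.0787.
C₀ = D/Vd = 225/24 ≈ 9.375 mg/L.
Before the 3rd dose, 2 doses have been given. Superposition: Cmin = C₀·(f + f²).
≈ 9.375 × (0.0787 + 0.0062) ≈ 9.375 × 0.0849 ≈ 0.796 mg/L.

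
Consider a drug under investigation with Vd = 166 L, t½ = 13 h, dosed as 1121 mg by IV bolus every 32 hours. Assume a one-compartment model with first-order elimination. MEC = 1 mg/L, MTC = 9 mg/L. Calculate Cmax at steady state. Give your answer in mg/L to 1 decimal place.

k = ln2/t½ = ln2/13 ≈ 0.053319 h⁻¹; fraction remaining f = e^(−kτ) = e^(−0.053319×32) ≈ 0.1816.
Accumulation ratio R = 1/(1 − f) ≈ 1/0.8184 ≈ 1.2219.
Each bolus raises the concentration by D/Vd = 1121/166 ≈ 6.753 mg/L.
Steady-state peak Cmax,ss = C₀·R ≈ 6.753 × 1.2219 ≈ 8.251 mg/L.
Peak 8.3 mg/L vs MTC 9 mg/L: below toxic threshold.

8.3 mg/L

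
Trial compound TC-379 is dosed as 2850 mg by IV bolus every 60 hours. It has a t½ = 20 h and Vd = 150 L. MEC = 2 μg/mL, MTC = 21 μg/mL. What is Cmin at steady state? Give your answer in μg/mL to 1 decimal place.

2.7 μg/mL

The dosing interval is 3 half-lives, so f = 2^(−3) = 0.125.
At steady state, R = 1/(1 − 0.125) = 8/7.
Single-dose peak C₀ = D/Vd = 2850/150 = 19 μg/mL.
Steady-state peak Cmax,ss = C₀·R = 19 × 8/7 ≈ 21.714 μg/mL.
Steady-state trough Cmin,ss = Cmax,ss·f ≈ 21.714 × 0.125 ≈ 2.714 μg/mL.
Trough 2.7 μg/mL vs MEC 2 μg/mL: adequate.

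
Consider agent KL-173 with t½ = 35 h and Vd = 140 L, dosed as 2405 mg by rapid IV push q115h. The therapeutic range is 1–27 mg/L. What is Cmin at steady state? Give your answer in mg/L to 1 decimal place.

2.0 mg/L

k = ln2/t½ = ln2/35 ≈ 0.019804 h⁻¹; fraction remaining f = e^(−kτ) = e^(−0.019804×115) ≈ 0.1025.
Accumulation ratio R = 1/(1 − f) ≈ 1/0.8975 ≈ 1.1142.
Single-dose peak C₀ = D/Vd = 2405/140 ≈ 17.179 mg/L.
Cmax,ss = C₀/(1 − f) ≈ 17.179/0.8975 ≈ 19.141 mg/L.
Steady-state trough Cmin,ss = Cmax,ss·f ≈ 19.141 × 0.1025 ≈ 1.962 mg/L.
Trough 2.0 mg/L vs MEC 1 mg/L: adequate.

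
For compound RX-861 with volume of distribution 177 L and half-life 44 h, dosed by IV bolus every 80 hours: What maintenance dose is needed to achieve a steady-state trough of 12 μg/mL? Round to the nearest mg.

τ/t½ = 80/44 ≈ 1.8182, so f = (1/2)^(80/44) ≈ 0.283578.
Cmin,ss = (D/Vd)·f/(1−f), so D = Cmin,ss·Vd·(1−f)/f.
D = 12 × 177 × (1−f)/f ≈ 12 × 177 × 2.52637 ≈ 5366.01 mg.

5366 mg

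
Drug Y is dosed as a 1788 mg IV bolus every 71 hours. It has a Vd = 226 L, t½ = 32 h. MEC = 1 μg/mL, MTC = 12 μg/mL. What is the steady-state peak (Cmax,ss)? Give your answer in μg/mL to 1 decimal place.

10.1 μg/mL

Over one 71-h interval, 71/32 ≈ 2.2188 half-lives elapse, leaving f ≈ 0.2148 of each dose.
At steady state, accumulation factor R = 1/(1 − e^(−kτ)) ≈ 1.2736.
Single-dose peak C₀ = D/Vd = 1788/226 ≈ 7.912 μg/mL.
Steady-state peak Cmax,ss = C₀·R ≈ 7.912 × 1.2736 ≈ 10.077 μg/mL.
Peak 10.1 μg/mL vs MTC 12 μg/mL: below toxic threshold.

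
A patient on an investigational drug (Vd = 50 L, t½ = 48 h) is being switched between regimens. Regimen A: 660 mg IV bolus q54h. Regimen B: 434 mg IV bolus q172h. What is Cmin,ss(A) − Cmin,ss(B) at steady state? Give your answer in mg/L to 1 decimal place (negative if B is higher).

Regimen A: f = (1/2)^(54/48) ≈ 0.4585; Cmin,ss = (660/50)·f/(1−f) ≈ 11.177 mg/L.
Regimen B: f = (1/2)^(172/48) ≈ 0.0834; Cmin,ss = (434/50)·f/(1−f) ≈ 0.790 mg/L.
Difference ≈ 11.177 − 0.790 ≈ 10.387 mg/L.

10.4 mg/L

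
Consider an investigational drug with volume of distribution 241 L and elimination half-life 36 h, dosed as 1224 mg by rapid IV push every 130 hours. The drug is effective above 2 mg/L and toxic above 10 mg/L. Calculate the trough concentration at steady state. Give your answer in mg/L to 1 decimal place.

0.5 mg/L

k = ln2/t½ = ln2/36 ≈ 0.019254 h⁻¹; fraction remaining f = e^(−kτ) = e^(−0.019254×130) ≈ 0.0818.
At steady state, accumulation factor R = 1/(1 − e^(−kτ)) ≈ 1.0891.
Single-dose peak C₀ = D/Vd = 1224/241 ≈ 5.079 mg/L.
Steady-state peak Cmax,ss = C₀·R ≈ 5.079 × 1.0891 ≈ 5.532 mg/L.
One interval later, Cmin,ss = Cmax,ss·e^(−kτ) ≈ 5.532 × 0.0818 ≈ 0.453 mg/L.
Trough 0.5 mg/L vs MEC 2 mg/L: subtherapeutic.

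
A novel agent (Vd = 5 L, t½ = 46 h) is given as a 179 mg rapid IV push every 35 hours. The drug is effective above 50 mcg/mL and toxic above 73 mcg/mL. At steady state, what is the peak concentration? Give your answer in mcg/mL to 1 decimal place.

87.3 mcg/mL

k = ln2/t½ = ln2/46 ≈ 0.015068 h⁻¹; fraction remaining f = e^(−kτ) = e^(−0.015068×35) ≈ 0.5901.
Accumulation ratio R = 1/(1 − f) ≈ 1/0.4099 ≈ 2.4396.
Single-dose peak C₀ = D/Vd = 179/5 ≈ 35.800 mcg/mL.
Cmax,ss = C₀/(1 − f) ≈ 35.800/0.4099 ≈ 87.338 mcg/mL.
Peak 87.3 mcg/mL vs MTC 73 mcg/mL: exceeds toxic threshold.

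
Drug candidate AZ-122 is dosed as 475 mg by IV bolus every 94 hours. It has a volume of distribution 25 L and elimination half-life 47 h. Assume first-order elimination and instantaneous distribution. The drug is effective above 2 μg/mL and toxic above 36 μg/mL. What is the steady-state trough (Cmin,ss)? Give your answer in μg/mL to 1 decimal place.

6.3 μg/mL

τ = 94 h = 2 half-lives, so f = (1/2)^2 = 0.25.
Accumulation ratio R = 1/(1 − f) = 1/0.75 = 4/3.
Single-dose peak C₀ = D/Vd = 475/25 = 19 μg/mL.
Steady-state peak Cmax,ss = C₀·R = 19 × 4/3 ≈ 25.333 μg/mL.
Steady-state trough Cmin,ss = Cmax,ss·f ≈ 25.333 × 0.25 ≈ 6.333 μg/mL.
Trough 6.3 μg/mL vs MEC 2 μg/mL: adequate.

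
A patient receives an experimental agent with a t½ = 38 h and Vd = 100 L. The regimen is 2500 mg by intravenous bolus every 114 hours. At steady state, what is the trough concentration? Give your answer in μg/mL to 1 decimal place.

τ = 114 h = 3 half-lives, so f = (1/2)^3 = 0.125.
Accumulation ratio R = 1/(1 − f) = 1/0.875 = 8/7.
Single-dose peak C₀ = D/Vd = 2500/100 = 25 μg/mL.
Steady-state peak Cmax,ss = C₀·R = 25 × 8/7 ≈ 28.571 μg/mL.
Steady-state trough Cmin,ss = Cmax,ss·f ≈ 28.571 × 0.125 ≈ 3.571 μg/mL.

3.6 μg/mL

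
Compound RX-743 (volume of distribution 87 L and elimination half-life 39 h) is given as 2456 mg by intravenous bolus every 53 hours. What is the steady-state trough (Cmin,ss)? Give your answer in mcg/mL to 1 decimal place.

τ/t½ = 53/39 ≈ 1.359, so fraction remaining f = (1/2)^(53/39) ≈ 0.3899.
Single-dose peak C₀ = D/Vd = 2456/87 ≈ 28.230 mcg/mL.
Steady-state trough Cmin,ss = C₀·f/(1−f) ≈ 28.230 × 0.3899/0.6101 ≈ 18.041 mcg/mL.

18.0 mcg/mL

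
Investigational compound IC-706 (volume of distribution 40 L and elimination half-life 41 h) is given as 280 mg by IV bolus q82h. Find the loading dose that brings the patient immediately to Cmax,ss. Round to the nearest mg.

373 mg

f = (1/2)^(82/41) ≈ 0.250000; accumulation ratio R = 1/(1−f) ≈ 1.33333.
Loading dose to hit Cmax,ss on first dose: D_load = D_maint·R ≈ 280 × 1.33333 ≈ 373.33 mg.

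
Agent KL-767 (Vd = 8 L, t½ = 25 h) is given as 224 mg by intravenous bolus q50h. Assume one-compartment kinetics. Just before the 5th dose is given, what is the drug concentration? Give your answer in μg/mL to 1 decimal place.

f = (1/2)^(τ/t½) = (1/2)^(50/25) ≈ 0.2500.
C₀ = D/Vd = 224/8 ≈ 28.000 μg/mL.
Before the 5th dose, 4 doses have been given. Superposition: Cmin = C₀·(f + f² + … + f^4).
≈ 28.000 × (0.2500 + 0.0625 + 0.0156 + 0.0039) ≈ 28.000 × 0.3320 ≈ 9.296 μg/mL.

9.3 μg/mL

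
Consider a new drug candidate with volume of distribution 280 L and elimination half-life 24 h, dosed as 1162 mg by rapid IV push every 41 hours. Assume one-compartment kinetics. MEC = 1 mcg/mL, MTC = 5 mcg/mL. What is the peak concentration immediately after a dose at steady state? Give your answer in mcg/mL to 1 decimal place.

k = ln2/t½ = ln2/24 ≈ 0.028881 h⁻¹; fraction remaining f = e^(−kτ) = e^(−0.028881×41) ≈ 0.3060.
At steady state, accumulation factor R = 1/(1 − e^(−kτ)) ≈ 1.4409.
Each bolus raises the concentration by D/Vd = 1162/280 ≈ 4.150 mcg/mL.
Steady-state peak Cmax,ss = C₀·R ≈ 4.150 × 1.4409 ≈ 5.980 mcg/mL.
Peak 6.0 mcg/mL vs MTC 5 mcg/mL: exceeds toxic threshold.

6.0 mcg/mL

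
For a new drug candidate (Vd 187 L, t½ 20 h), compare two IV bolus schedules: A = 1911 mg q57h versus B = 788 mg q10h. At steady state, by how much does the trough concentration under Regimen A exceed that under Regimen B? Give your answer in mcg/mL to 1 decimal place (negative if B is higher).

-8.5 mcg/mL

Regimen A: f = (1/2)^(57/20) ≈ 0.1387; Cmin,ss = (1911/187)·f/(1−f) ≈ 1.646 mcg/mL.
Regimen B: f = (1/2)^(10/20) ≈ 0.7071; Cmin,ss = (788/187)·f/(1−f) ≈ 10.173 mcg/mL.
Difference ≈ 1.646 − 10.173 ≈ -8.527 mcg/mL.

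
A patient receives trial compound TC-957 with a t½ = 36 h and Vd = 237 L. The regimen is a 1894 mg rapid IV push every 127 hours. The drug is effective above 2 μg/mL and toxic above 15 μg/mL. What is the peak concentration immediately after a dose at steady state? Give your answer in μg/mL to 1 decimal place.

8.8 μg/mL

τ/t½ = 127/36 ≈ 3.5278, so fraction remaining f = (1/2)^(127/36) ≈ 0.0867.
At steady state, accumulation factor R = 1/(1 − e^(−kτ)) ≈ 1.0949.
Each bolus raises the concentration by D/Vd = 1894/237 ≈ 7.992 μg/mL.
Cmax,ss = C₀/(1 − f) ≈ 7.992/0.9133 ≈ 8.751 μg/mL.
Peak 8.8 μg/mL vs MTC 15 μg/mL: below toxic threshold.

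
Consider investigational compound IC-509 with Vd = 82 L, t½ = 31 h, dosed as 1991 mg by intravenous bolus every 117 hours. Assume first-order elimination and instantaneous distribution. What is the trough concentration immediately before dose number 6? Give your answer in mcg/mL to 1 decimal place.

1.9 mcg/mL

f = (1/2)^(τ/t½) = (1/2)^(117/31) ≈ 0.0731.
C₀ = D/Vd = 1991/82 ≈ 24.280 mcg/mL.
Before the 6th dose, 5 doses have been given. Superposition: Cmin = C₀·(f + f² + … + f^5).
≈ 24.280 × (0.0731 + 0.0053 + 0.0004 + 0.0000 + 0.0000) ≈ 24.280 × 0.0788 ≈ 1.913 mcg/mL.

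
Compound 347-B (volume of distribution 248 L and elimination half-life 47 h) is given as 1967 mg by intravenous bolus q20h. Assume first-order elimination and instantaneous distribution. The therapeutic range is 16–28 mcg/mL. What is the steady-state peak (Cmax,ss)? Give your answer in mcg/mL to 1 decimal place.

Over one 20-h interval, 20/47 ≈ 0.42553 half-lives elapse, leaving f ≈ 0.7446 of each dose.
Accumulation ratio R = 1/(1 − f) ≈ 1/0.2554 ≈ 3.9154.
Each bolus raises the concentration by D/Vd = 1967/248 ≈ 7.931 mcg/mL.
Steady-state peak Cmax,ss = C₀·R ≈ 7.931 × 3.9154 ≈ 31.053 mcg/mL.
Peak 31.1 mcg/mL vs MTC 28 mcg/mL: exceeds toxic threshold.

31.1 mcg/mL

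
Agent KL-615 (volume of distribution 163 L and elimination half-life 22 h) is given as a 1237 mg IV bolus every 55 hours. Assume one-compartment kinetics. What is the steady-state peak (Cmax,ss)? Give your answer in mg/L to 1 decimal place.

9.2 mg/L

Over one 55-h interval, 55/22 ≈ 2.5 half-lives elapse, leaving f ≈ 0.1768 of each dose.
At steady state, accumulation factor R = 1/(1 − e^(−kτ)) ≈ 1.2148.
Single-dose peak C₀ = D/Vd = 1237/163 ≈ 7.589 mg/L.
Cmax,ss = C₀/(1 − f) ≈ 7.589/0.8232 ≈ 9.219 mg/L.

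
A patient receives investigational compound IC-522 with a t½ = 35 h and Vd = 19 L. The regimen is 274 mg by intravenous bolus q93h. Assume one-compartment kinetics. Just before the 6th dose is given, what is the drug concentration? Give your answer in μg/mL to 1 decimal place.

2.7 μg/mL

f = (1/2)^(τ/t½) = (1/2)^(93/35) ≈ 0.1585.
C₀ = D/Vd = 274/19 ≈ 14.421 μg/mL.
Before the 6th dose, 5 doses have been given. Superposition: Cmin = C₀·(f + f² + … + f^5).
≈ 14.421 × (0.1585 + 0.0251 + 0.0040 + 0.0006 + 0.0001) ≈ 14.421 × 0.1883 ≈ 2.715 μg/mL.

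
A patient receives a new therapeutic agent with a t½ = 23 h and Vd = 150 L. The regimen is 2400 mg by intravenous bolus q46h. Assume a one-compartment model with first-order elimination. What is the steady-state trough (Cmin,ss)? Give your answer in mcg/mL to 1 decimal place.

5.3 mcg/mL

The dosing interval is 2 half-lives, so f = 2^(−2) = 0.25.
Accumulation ratio R = 1/(1 − f) = 1/0.75 = 4/3.
Single-dose peak C₀ = D/Vd = 2400/150 = 16 mcg/mL.
Steady-state peak Cmax,ss = C₀·R = 16 × 4/3 ≈ 21.333 mcg/mL.
Steady-state trough Cmin,ss = Cmax,ss·f ≈ 21.333 × 0.25 ≈ 5.333 mcg/mL.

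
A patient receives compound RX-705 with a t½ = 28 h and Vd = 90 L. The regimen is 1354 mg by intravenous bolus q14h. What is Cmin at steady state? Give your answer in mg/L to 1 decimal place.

36.3 mg/L

k = ln2/t½ = ln2/28 ≈ 0.024755 h⁻¹; fraction remaining f = e^(−kτ) = e^(−0.024755×14) ≈ 0.7071.
Accumulation ratio R = 1/(1 − f) ≈ 1/0.2929 ≈ 3.4141.
Single-dose peak C₀ = D/Vd = 1354/90 ≈ 15.044 mg/L.
Steady-state peak Cmax,ss = C₀·R ≈ 15.044 × 3.4141 ≈ 51.362 mg/L.
Steady-state trough Cmin,ss = Cmax,ss·f ≈ 51.362 × 0.7071 ≈ 36.318 mg/L.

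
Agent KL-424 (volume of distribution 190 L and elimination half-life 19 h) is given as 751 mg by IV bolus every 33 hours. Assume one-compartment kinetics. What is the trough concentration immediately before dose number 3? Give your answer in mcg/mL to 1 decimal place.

f = (1/2)^(τ/t½) = (1/2)^(33/19) ≈ 0.3000.
C₀ = D/Vd = 751/190 ≈ 3.953 mcg/mL.
Before the 3rd dose, 2 doses have been given. Superposition: Cmin = C₀·(f + f²).
≈ 3.953 × (0.3000 + 0.0900) ≈ 3.953 × 0.3900 ≈ 1.542 mcg/mL.

1.5 mcg/mL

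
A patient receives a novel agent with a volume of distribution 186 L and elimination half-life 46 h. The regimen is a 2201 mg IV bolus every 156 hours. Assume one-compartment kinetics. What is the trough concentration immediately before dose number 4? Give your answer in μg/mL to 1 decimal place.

1.2 μg/mL

f = (1/2)^(τ/t½) = (1/2)^(156/46) ≈ 0.0953.
C₀ = D/Vd = 2201/186 ≈ 11.833 μg/mL.
Before the 4th dose, 3 doses have been given. Superposition: Cmin = C₀·(f + f² + … + f^3).
≈ 11.833 × (0.0953 + 0.0091 + 0.0009) ≈ 11.833 × 0.1053 ≈ 1.246 μg/mL.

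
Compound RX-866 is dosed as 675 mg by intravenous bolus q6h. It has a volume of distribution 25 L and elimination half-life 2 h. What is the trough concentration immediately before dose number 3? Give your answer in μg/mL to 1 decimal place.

f = (1/2)^(τ/t½) = (1/2)^(6/2) ≈ 0.1250.
C₀ = D/Vd = 675/25 ≈ 27.000 μg/mL.
Before the 3rd dose, 2 doses have been given. Superposition: Cmin = C₀·(f + f²).
≈ 27.000 × (0.1250 + 0.0156) ≈ 27.000 × 0.1406 ≈ 3.796 μg/mL.

3.8 μg/mL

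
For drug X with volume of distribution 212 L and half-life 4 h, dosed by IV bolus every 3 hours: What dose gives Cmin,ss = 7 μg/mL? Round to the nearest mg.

τ/t½ = 3/4 ≈ 0.75, so f = (1/2)^(3/4) ≈ 0.594604.
Cmin,ss = (D/Vd)·f/(1−f), so D = Cmin,ss·Vd·(1−f)/f.
D = 7 × 212 × (1−f)/f ≈ 7 × 212 × 0.68179 ≈ 1011.78 mg.

1012 mg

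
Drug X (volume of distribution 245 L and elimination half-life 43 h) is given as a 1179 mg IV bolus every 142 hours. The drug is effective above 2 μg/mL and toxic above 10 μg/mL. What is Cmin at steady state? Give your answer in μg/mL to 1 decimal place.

k = ln2/t½ = ln2/43 ≈ 0.016120 h⁻¹; fraction remaining f = e^(−kτ) = e^(−0.016120×142) ≈ 0.1014.
Accumulation ratio R = 1/(1 − f) ≈ 1/0.8986 ≈ 1.1128.
Single-dose peak C₀ = D/Vd = 1179/245 ≈ 4.812 μg/mL.
Steady-state peak Cmax,ss = C₀·R ≈ 4.812 × 1.1128 ≈ 5.355 μg/mL.
One interval later, Cmin,ss = Cmax,ss·e^(−kτ) ≈ 5.355 × 0.1014 ≈ 0.543 μg/mL.
Trough 0.5 μg/mL vs MEC 2 μg/mL: subtherapeutic.

0.5 μg/mL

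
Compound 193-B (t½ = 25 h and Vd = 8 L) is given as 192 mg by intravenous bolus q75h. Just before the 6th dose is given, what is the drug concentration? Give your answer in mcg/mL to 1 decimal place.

3.4 mcg/mL

f = (1/2)^(τ/t½) = (1/2)^(75/25) ≈ 0.1250.
C₀ = D/Vd = 192/8 ≈ 24.000 mcg/mL.
Before the 6th dose, 5 doses have been given. Superposition: Cmin = C₀·(f + f² + … + f^5).
≈ 24.000 × (0.1250 + 0.0156 + 0.0020 + 0.0002 + 0.0000) ≈ 24.000 × 0.1428 ≈ 3.427 mcg/mL.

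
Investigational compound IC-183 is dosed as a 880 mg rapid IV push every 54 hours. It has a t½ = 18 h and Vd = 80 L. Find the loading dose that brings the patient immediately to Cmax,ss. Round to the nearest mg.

f = (1/2)^(54/18) ≈ 0.125000; accumulation ratio R = 1/(1−f) ≈ 1.14286.
Loading dose to hit Cmax,ss on first dose: D_load = D_maint·R ≈ 880 × 1.14286 ≈ 1005.72 mg.

1006 mg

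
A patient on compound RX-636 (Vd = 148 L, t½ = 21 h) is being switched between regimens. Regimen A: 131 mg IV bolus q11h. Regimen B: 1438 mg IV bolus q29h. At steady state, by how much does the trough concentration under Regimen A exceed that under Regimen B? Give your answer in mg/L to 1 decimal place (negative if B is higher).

-4.0 mg/L

Regimen A: f = (1/2)^(11/21) ≈ 0.6955; Cmin,ss = (131/148)·f/(1−f) ≈ 2.022 mg/L.
Regimen B: f = (1/2)^(29/21) ≈ 0.3840; Cmin,ss = (1438/148)·f/(1−f) ≈ 6.057 mg/L.
Difference ≈ 2.022 − 6.057 ≈ -4.035 mg/L.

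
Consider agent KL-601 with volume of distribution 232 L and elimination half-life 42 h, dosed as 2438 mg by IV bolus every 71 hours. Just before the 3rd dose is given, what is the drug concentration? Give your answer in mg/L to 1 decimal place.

4.3 mg/L

f = (1/2)^(τ/t½) = (1/2)^(71/42) ≈ 0.3098.
C₀ = D/Vd = 2438/232 ≈ 10.509 mg/L.
Before the 3rd dose, 2 doses have been given. Superposition: Cmin = C₀·(f + f²).
≈ 10.509 × (0.3098 + 0.0960) ≈ 10.509 × 0.4058 ≈ 4.265 mg/L.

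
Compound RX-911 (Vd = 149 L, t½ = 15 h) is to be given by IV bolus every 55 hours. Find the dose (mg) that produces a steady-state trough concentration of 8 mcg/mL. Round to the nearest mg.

τ/t½ = 55/15 ≈ 3.6667, so f = (1/2)^(55/15) ≈ 0.078745.
Cmin,ss = (D/Vd)·f/(1−f), so D = Cmin,ss·Vd·(1−f)/f.
D = 8 × 149 × (1−f)/f ≈ 8 × 149 × 11.69922 ≈ 13945.47 mg.

13945 mg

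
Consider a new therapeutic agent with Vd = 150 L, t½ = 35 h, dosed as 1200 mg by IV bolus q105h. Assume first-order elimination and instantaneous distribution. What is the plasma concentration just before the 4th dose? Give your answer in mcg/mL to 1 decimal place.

f = (1/2)^(τ/t½) = (1/2)^(105/35) ≈ 0.1250.
C₀ = D/Vd = 1200/150 ≈ 8.000 mcg/mL.
Before the 4th dose, 3 doses have been given. Superposition: Cmin = C₀·(f + f² + … + f^3).
≈ 8.000 × (0.1250 + 0.0156 + 0.0020) ≈ 8.000 × 0.1426 ≈ 1.141 mcg/mL.

1.1 mcg/mL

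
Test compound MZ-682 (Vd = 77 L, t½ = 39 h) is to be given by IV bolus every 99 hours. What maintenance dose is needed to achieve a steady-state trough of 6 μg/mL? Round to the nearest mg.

2222 mg

τ/t½ = 99/39 ≈ 2.5385, so f = (1/2)^(99/39) ≈ 0.172126.
Cmin,ss = (D/Vd)·f/(1−f), so D = Cmin,ss·Vd·(1−f)/f.
D = 6 × 77 × (1−f)/f ≈ 6 × 77 × 4.80970 ≈ 2222.08 mg.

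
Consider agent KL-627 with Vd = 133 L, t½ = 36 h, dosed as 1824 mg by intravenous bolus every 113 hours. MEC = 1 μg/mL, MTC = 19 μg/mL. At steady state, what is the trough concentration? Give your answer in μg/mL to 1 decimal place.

1.8 μg/mL

k = ln2/t½ = ln2/36 ≈ 0.019254 h⁻¹; fraction remaining f = e^(−kτ) = e^(−0.019254×113) ≈ 0.1135.
Accumulation ratio R = 1/(1 − f) ≈ 1/0.8865 ≈ 1.1280.
Each bolus raises the concentration by D/Vd = 1824/133 ≈ 13.714 μg/mL.
Steady-state peak Cmax,ss = C₀·R ≈ 13.714 × 1.1280 ≈ 15.469 μg/mL.
One interval later, Cmin,ss = Cmax,ss·e^(−kτ) ≈ 15.469 × 0.1135 ≈ 1.756 μg/mL.
Trough 1.8 μg/mL vs MEC 1 μg/mL: adequate.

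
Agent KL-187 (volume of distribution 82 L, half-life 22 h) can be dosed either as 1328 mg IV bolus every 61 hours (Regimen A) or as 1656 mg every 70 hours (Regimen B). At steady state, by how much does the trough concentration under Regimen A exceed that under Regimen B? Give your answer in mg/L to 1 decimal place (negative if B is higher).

Regimen A: f = (1/2)^(61/22) ≈ 0.1463; Cmin,ss = (1328/82)·f/(1−f) ≈ 2.775 mg/L.
Regimen B: f = (1/2)^(70/22) ≈ 0.1102; Cmin,ss = (1656/82)·f/(1−f) ≈ 2.501 mg/L.
Difference ≈ 2.775 − 2.501 ≈ 0.274 mg/L.

0.3 mg/L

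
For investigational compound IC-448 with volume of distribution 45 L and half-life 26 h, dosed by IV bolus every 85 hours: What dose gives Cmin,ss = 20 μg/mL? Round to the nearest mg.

τ/t½ = 85/26 ≈ 3.2692, so f = (1/2)^(85/26) ≈ 0.103720.
Cmin,ss = (D/Vd)·f/(1−f), so D = Cmin,ss·Vd·(1−f)/f.
D = 20 × 45 × (1−f)/f ≈ 20 × 45 × 8.64134 ≈ 7777.21 mg.

7777 mg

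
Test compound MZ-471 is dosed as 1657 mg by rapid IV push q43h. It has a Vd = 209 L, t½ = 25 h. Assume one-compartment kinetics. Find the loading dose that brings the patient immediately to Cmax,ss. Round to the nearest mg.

f = (1/2)^(43/25) ≈ 0.303549; accumulation ratio R = 1/(1−f) ≈ 1.43585.
Loading dose to hit Cmax,ss on first dose: D_load = D_maint·R ≈ 1657 × 1.43585 ≈ 2379.20 mg.

2379 mg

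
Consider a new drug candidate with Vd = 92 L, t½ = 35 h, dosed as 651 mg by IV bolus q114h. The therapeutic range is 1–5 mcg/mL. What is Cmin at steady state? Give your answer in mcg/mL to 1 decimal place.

0.8 mcg/mL

k = ln2/t½ = ln2/35 ≈ 0.019804 h⁻¹; fraction remaining f = e^(−kτ) = e^(−0.019804×114) ≈ 0.1046.
Single-dose peak C₀ = D/Vd = 651/92 ≈ 7.076 mcg/mL.
Steady-state trough Cmin,ss = C₀·f/(1−f) ≈ 7.076 × 0.1046/0.8954 ≈ 0.827 mcg/mL.
Trough 0.8 mcg/mL vs MEC 1 mcg/mL: subtherapeutic.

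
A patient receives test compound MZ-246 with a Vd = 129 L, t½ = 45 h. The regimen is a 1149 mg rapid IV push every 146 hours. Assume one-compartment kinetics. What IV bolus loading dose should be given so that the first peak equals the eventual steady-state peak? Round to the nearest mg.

f = (1/2)^(146/45) ≈ 0.105518; accumulation ratio R = 1/(1−f) ≈ 1.11797.
Loading dose to hit Cmax,ss on first dose: D_load = D_maint·R ≈ 1149 × 1.11797 ≈ 1284.55 mg.

1285 mg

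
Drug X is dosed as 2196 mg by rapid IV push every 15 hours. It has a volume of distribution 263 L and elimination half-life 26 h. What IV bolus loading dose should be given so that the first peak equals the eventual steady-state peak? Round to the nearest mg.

6662 mg

f = (1/2)^(15/26) ≈ 0.670392; accumulation ratio R = 1/(1−f) ≈ 3.03391.
Loading dose to hit Cmax,ss on first dose: D_load = D_maint·R ≈ 2196 × 3.03391 ≈ 6662.47 mg.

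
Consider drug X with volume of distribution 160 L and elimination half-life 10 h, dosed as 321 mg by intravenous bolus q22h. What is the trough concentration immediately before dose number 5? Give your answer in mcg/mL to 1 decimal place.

f = (1/2)^(τ/t½) = (1/2)^(22/10) ≈ 0.2176.
C₀ = D/Vd = 321/160 ≈ 2.006 mcg/mL.
Before the 5th dose, 4 doses have been given. Superposition: Cmin = C₀·(f + f² + … + f^4).
≈ 2.006 × (0.2176 + 0.0473 + 0.0103 + 0.0022) ≈ 2.006 × 0.2774 ≈ 0.556 mcg/mL.

0.6 mcg/mL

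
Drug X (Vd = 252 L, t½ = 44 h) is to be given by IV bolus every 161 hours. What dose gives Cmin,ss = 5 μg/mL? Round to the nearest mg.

14657 mg

τ/t½ = 161/44 ≈ 3.6591, so f = (1/2)^(161/44) ≈ 0.079160.
Cmin,ss = (D/Vd)·f/(1−f), so D = Cmin,ss·Vd·(1−f)/f.
D = 5 × 252 × (1−f)/f ≈ 5 × 252 × 11.63264 ≈ 14657.13 mg.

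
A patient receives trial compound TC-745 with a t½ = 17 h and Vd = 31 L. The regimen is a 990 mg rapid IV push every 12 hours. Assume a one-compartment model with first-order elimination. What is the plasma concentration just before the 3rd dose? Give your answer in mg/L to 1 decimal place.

31.6 mg/L

f = (1/2)^(τ/t½) = (1/2)^(12/17) ≈ 0.6131.
C₀ = D/Vd = 990/31 ≈ 31.935 mg/L.
Before the 3rd dose, 2 doses have been given. Superposition: Cmin = C₀·(f + f²).
≈ 31.935 × (0.6131 + 0.3759) ≈ 31.935 × 0.9890 ≈ 31.584 mg/L.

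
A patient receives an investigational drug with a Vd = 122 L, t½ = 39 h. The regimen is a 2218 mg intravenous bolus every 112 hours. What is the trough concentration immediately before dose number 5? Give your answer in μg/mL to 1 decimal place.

f = (1/2)^(τ/t½) = (1/2)^(112/39) ≈ 0.1366.
C₀ = D/Vd = 2218/122 ≈ 18.180 μg/mL.
Before the 5th dose, 4 doses have been given. Superposition: Cmin = C₀·(f + f² + … + f^4).
≈ 18.180 × (0.1366 + 0.0187 + 0.0025 + 0.0003) ≈ 18.180 × 0.1581 ≈ 2.874 μg/mL.

2.9 μg/mL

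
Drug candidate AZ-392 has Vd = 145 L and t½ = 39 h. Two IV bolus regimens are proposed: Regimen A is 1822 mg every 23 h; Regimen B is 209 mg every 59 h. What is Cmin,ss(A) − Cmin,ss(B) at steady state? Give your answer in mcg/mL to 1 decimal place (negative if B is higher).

24.1 mcg/mL

Regimen A: f = (1/2)^(23/39) ≈ 0.6645; Cmin,ss = (1822/145)·f/(1−f) ≈ 24.888 mcg/mL.
Regimen B: f = (1/2)^(59/39) ≈ 0.3504; Cmin,ss = (209/145)·f/(1−f) ≈ 0.777 mcg/mL.
Difference ≈ 24.888 − 0.777 ≈ 24.111 mcg/mL.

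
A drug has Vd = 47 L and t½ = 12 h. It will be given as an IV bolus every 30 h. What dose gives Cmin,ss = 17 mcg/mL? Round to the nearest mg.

τ/t½ = 30/12 ≈ 2.5, so f = (1/2)^(30/12) ≈ 0.176777.
Cmin,ss = (D/Vd)·f/(1−f), so D = Cmin,ss·Vd·(1−f)/f.
D = 17 × 47 × (1−f)/f ≈ 17 × 47 × 4.65684 ≈ 3720.82 mg.

3721 mg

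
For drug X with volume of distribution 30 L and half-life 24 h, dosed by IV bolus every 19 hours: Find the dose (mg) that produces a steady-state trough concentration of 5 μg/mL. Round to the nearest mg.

τ/t½ = 19/24 ≈ 0.79167, so f = (1/2)^(19/24) ≈ 0.577676.
Cmin,ss = (D/Vd)·f/(1−f), so D = Cmin,ss·Vd·(1−f)/f.
D = 5 × 30 × (1−f)/f ≈ 5 × 30 × 0.73107 ≈ 109.66 mg.

110 mg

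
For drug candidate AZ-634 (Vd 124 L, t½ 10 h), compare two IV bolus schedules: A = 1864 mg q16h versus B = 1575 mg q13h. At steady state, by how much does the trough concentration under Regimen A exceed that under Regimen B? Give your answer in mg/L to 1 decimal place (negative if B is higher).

Regimen A: f = (1/2)^(16/10) ≈ 0.3299; Cmin,ss = (1864/124)·f/(1−f) ≈ 7.401 mg/L.
Regimen B: f = (1/2)^(13/10) ≈ 0.4061; Cmin,ss = (1575/124)·f/(1−f) ≈ 8.685 mg/L.
Difference ≈ 7.401 − 8.685 ≈ -1.284 mg/L.

-1.3 mg/L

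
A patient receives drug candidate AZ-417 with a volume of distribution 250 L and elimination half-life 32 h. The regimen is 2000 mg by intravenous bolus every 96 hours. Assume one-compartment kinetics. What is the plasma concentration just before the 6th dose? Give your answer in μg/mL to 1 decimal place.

f = (1/2)^(τ/t½) = (1/2)^(96/32) ≈ 0.1250.
C₀ = D/Vd = 2000/250 ≈ 8.000 μg/mL.
Before the 6th dose, 5 doses have been given. Superposition: Cmin = C₀·(f + f² + … + f^5).
≈ 8.000 × (0.1250 + 0.0156 + 0.0020 + 0.0002 + 0.0000) ≈ 8.000 × 0.1428 ≈ 1.142 μg/mL.

1.1 μg/mL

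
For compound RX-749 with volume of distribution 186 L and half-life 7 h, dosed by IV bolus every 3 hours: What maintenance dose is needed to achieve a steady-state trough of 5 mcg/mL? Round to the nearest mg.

τ/t½ = 3/7 ≈ 0.42857, so f = (1/2)^(3/7) ≈ 0.742997.
Cmin,ss = (D/Vd)·f/(1−f), so D = Cmin,ss·Vd·(1−f)/f.
D = 5 × 186 × (1−f)/f ≈ 5 × 186 × 0.34590 ≈ 321.69 mg.

322 mg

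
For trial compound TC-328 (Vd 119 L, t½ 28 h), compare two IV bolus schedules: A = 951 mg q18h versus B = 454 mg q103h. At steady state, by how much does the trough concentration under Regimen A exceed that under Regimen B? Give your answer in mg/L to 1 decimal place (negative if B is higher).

13.9 mg/L

Regimen A: f = (1/2)^(18/28) ≈ 0.6404; Cmin,ss = (951/119)·f/(1−f) ≈ 14.232 mg/L.
Regimen B: f = (1/2)^(103/28) ≈ 0.0781; Cmin,ss = (454/119)·f/(1−f) ≈ 0.323 mg/L.
Difference ≈ 14.232 − 0.323 ≈ 13.909 mg/L.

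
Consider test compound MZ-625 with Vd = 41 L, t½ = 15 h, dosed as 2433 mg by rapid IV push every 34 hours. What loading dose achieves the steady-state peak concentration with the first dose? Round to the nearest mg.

f = (1/2)^(34/15) ≈ 0.207809; accumulation ratio R = 1/(1−f) ≈ 1.26232.
Loading dose to hit Cmax,ss on first dose: D_load = D_maint·R ≈ 2433 × 1.26232 ≈ 3071.22 mg.

3071 mg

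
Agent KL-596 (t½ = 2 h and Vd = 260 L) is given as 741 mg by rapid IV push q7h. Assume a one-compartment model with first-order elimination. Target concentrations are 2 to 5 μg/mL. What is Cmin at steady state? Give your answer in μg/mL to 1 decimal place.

Over one 7-h interval, 7/2 ≈ 3.5 half-lives elapse, leaving f ≈ 0.0884 of each dose.
At steady state, accumulation factor R = 1/(1 − e^(−kτ)) ≈ 1.0970.
Single-dose peak C₀ = D/Vd = 741/260 ≈ 2.850 μg/mL.
Cmax,ss = C₀/(1 − f) ≈ 2.850/0.9116 ≈ 3.126 μg/mL.
Steady-state trough Cmin,ss = Cmax,ss·f ≈ 3.126 × 0.0884 ≈ 0.276 μg/mL.
Trough 0.3 μg/mL vs MEC 2 μg/mL: subtherapeutic.

0.3 μg/mL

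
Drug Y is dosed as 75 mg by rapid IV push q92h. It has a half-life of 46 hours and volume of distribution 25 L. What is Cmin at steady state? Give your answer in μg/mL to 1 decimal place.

1.0 μg/mL

τ = 92 h = 2 half-lives, so f = (1/2)^2 = 0.25.
Accumulation ratio R = 1/(1 − f) = 1/0.75 = 4/3.
Single-dose peak C₀ = D/Vd = 75/25 = 3 μg/mL.
Steady-state peak Cmax,ss = C₀·R = 3 × 4/3 ≈ 4.000 μg/mL.
Steady-state trough Cmin,ss = Cmax,ss·f ≈ 4.000 × 0.25 ≈ 1.000 μg/mL.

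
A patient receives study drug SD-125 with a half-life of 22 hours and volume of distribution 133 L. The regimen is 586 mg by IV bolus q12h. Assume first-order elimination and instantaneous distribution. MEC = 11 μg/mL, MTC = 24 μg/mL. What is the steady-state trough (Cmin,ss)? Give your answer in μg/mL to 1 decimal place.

Over one 12-h interval, 12/22 ≈ 0.54545 half-lives elapse, leaving f ≈ 0.6852 of each dose.
Single-dose peak C₀ = D/Vd = 586/133 ≈ 4.406 μg/mL.
Steady-state trough Cmin,ss = C₀·f/(1−f) ≈ 4.406 × 0.6852/0.3148 ≈ 9.590 μg/mL.
Trough 9.6 μg/mL vs MEC 11 μg/mL: subtherapeutic.

9.6 μg/mL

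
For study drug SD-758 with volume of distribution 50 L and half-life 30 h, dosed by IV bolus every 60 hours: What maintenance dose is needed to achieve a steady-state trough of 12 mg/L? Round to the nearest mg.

τ/t½ = 60/30 ≈ 2, so f = (1/2)^(60/30) ≈ 0.250000.
Cmin,ss = (D/Vd)·f/(1−f), so D = Cmin,ss·Vd·(1−f)/f.
D = 12 × 50 × (1−f)/f ≈ 12 × 50 × 3.00000 ≈ 1800.00 mg.

1800 mg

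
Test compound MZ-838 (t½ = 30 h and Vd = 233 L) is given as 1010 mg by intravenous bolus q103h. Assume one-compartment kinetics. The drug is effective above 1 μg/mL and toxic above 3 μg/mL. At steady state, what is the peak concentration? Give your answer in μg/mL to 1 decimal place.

4.8 μg/mL

τ/t½ = 103/30 ≈ 3.4333, so fraction remaining f = (1/2)^(103/30) ≈ 0.0926.
At steady state, accumulation factor R = 1/(1 − e^(−kτ)) ≈ 1.1020.
Single-dose peak C₀ = D/Vd = 1010/233 ≈ 4.335 μg/mL.
Cmax,ss = C₀/(1 − f) ≈ 4.335/0.9074 ≈ 4.777 μg/mL.
Peak 4.8 μg/mL vs MTC 3 μg/mL: exceeds toxic threshold.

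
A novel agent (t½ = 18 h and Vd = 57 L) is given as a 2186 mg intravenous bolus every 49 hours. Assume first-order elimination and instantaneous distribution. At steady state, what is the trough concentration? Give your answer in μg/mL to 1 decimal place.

τ/t½ = 49/18 ≈ 2.7222, so fraction remaining f = (1/2)^(49/18) ≈ 0.1515.
Accumulation ratio R = 1/(1 − f) ≈ 1/0.8485 ≈ 1.1786.
Single-dose peak C₀ = D/Vd = 2186/57 ≈ 38.351 μg/mL.
Cmax,ss = C₀/(1 − f) ≈ 38.351/0.8485 ≈ 45.199 μg/mL.
One interval later, Cmin,ss = Cmax,ss·e^(−kτ) ≈ 45.199 × 0.1515 ≈ 6.848 μg/mL.

6.8 μg/mL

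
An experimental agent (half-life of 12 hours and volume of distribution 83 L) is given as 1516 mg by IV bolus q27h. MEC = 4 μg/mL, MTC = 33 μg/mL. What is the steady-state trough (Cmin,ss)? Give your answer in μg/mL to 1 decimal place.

k = ln2/t½ = ln2/12 ≈ 0.057762 h⁻¹; fraction remaining f = e^(−kτ) = e^(−0.057762×27) ≈ 0.2102.
At steady state, accumulation factor R = 1/(1 − e^(−kτ)) ≈ 1.2661.
Each bolus raises the concentration by D/Vd = 1516/83 ≈ 18.265 μg/mL.
Cmax,ss = C₀/(1 − f) ≈ 18.265/0.7898 ≈ 23.126 μg/mL.
One interval later, Cmin,ss = Cmax,ss·e^(−kτ) ≈ 23.126 × 0.2102 ≈ 4.861 μg/mL.
Trough 4.9 μg/mL vs MEC 4 μg/mL: adequate.

4.9 μg/mL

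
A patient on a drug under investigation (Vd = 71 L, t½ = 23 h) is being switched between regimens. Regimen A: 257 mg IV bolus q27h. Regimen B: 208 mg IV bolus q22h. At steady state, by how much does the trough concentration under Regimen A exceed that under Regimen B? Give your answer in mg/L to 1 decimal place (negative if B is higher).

Regimen A: f = (1/2)^(27/23) ≈ 0.4432; Cmin,ss = (257/71)·f/(1−f) ≈ 2.881 mg/L.
Regimen B: f = (1/2)^(22/23) ≈ 0.5153; Cmin,ss = (208/71)·f/(1−f) ≈ 3.115 mg/L.
Difference ≈ 2.881 − 3.115 ≈ -0.234 mg/L.

-0.2 mg/L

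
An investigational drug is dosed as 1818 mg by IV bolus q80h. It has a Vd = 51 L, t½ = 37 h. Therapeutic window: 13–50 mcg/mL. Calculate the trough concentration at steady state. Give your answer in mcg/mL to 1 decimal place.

10.3 mcg/mL

Over one 80-h interval, 80/37 ≈ 2.1622 half-lives elapse, leaving f ≈ 0.2234 of each dose.
At steady state, accumulation factor R = 1/(1 − e^(−kτ)) ≈ 1.2877.
Each bolus raises the concentration by D/Vd = 1818/51 ≈ 35.647 mcg/mL.
Cmax,ss = C₀/(1 − f) ≈ 35.647/0.7766 ≈ 45.901 mcg/mL.
Steady-state trough Cmin,ss = Cmax,ss·f ≈ 45.901 × 0.2234 ≈ 10.254 mcg/mL.
Trough 10.3 mcg/mL vs MEC 13 mcg/mL: subtherapeutic.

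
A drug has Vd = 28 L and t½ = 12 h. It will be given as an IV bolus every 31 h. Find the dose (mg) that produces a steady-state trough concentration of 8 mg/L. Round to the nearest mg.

τ/t½ = 31/12 ≈ 2.5833, so f = (1/2)^(31/12) ≈ 0.166855.
Cmin,ss = (D/Vd)·f/(1−f), so D = Cmin,ss·Vd·(1−f)/f.
D = 8 × 28 × (1−f)/f ≈ 8 × 28 × 4.99323 ≈ 1118.48 mg.

1118 mg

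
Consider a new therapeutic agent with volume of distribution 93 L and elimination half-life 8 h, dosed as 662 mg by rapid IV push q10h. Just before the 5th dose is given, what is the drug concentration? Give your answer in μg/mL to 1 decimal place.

f = (1/2)^(τ/t½) = (1/2)^(10/8) ≈ 0.4204.
C₀ = D/Vd = 662/93 ≈ 7.118 μg/mL.
Before the 5th dose, 4 doses have been given. Superposition: Cmin = C₀·(f + f² + … + f^4).
≈ 7.118 × (0.4204 + 0.1767 + 0.0743 + 0.0312) ≈ 7.118 × 0.7026 ≈ 5.001 μg/mL.

5.0 μg/mL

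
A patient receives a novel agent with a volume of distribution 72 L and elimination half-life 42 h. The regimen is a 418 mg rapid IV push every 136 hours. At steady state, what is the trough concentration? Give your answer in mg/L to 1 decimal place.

0.7 mg/L

τ/t½ = 136/42 ≈ 3.2381, so fraction remaining f = (1/2)^(136/42) ≈ 0.1060.
Each bolus raises the concentration by D/Vd = 418/72 ≈ 5.806 mg/L.
Steady-state trough Cmin,ss = C₀·f/(1−f) ≈ 5.806 × 0.1060/0.8940 ≈ 0.688 mg/L.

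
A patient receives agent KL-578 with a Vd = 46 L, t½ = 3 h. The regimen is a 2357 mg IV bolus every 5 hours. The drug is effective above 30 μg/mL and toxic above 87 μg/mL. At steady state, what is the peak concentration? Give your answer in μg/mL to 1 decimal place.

k = ln2/t½ = ln2/3 ≈ 0.231049 h⁻¹; fraction remaining f = e^(−kτ) = e^(−0.231049×5) ≈ 0.3150.
Accumulation ratio R = 1/(1 − f) ≈ 1/0.6850 ≈ 1.4599.
Each bolus raises the concentration by D/Vd = 2357/46 ≈ 51.239 μg/mL.
Steady-state peak Cmax,ss = C₀·R ≈ 51.239 × 1.4599 ≈ 74.804 μg/mL.
Peak 74.8 μg/mL vs MTC 87 μg/mL: below toxic threshold.

74.8 μg/mL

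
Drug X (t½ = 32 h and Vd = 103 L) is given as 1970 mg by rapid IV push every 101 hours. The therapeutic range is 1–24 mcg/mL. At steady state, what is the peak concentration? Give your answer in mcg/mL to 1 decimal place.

Over one 101-h interval, 101/32 ≈ 3.1562 half-lives elapse, leaving f ≈ 0.1122 of each dose.
Accumulation ratio R = 1/(1 − f) ≈ 1/0.8878 ≈ 1.1264.
Single-dose peak C₀ = D/Vd = 1970/103 ≈ 19.126 mcg/mL.
Steady-state peak Cmax,ss = C₀·R ≈ 19.126 × 1.1264 ≈ 21.544 mcg/mL.
Peak 21.5 mcg/mL vs MTC 24 mcg/mL: below toxic threshold.

21.5 mcg/mL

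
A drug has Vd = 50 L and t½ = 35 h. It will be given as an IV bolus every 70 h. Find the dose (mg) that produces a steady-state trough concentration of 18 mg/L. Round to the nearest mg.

τ/t½ = 70/35 ≈ 2, so f = (1/2)^(70/35) ≈ 0.250000.
Cmin,ss = (D/Vd)·f/(1−f), so D = Cmin,ss·Vd·(1−f)/f.
D = 18 × 50 × (1−f)/f ≈ 18 × 50 × 3.00000 ≈ 2700.00 mg.

2700 mg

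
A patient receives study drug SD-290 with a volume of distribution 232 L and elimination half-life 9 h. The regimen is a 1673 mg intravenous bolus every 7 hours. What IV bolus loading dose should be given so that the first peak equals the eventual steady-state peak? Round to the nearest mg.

f = (1/2)^(7/9) ≈ 0.583265; accumulation ratio R = 1/(1−f) ≈ 2.39961.
Loading dose to hit Cmax,ss on first dose: D_load = D_maint·R ≈ 1673 × 2.39961 ≈ 4014.55 mg.

4015 mg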